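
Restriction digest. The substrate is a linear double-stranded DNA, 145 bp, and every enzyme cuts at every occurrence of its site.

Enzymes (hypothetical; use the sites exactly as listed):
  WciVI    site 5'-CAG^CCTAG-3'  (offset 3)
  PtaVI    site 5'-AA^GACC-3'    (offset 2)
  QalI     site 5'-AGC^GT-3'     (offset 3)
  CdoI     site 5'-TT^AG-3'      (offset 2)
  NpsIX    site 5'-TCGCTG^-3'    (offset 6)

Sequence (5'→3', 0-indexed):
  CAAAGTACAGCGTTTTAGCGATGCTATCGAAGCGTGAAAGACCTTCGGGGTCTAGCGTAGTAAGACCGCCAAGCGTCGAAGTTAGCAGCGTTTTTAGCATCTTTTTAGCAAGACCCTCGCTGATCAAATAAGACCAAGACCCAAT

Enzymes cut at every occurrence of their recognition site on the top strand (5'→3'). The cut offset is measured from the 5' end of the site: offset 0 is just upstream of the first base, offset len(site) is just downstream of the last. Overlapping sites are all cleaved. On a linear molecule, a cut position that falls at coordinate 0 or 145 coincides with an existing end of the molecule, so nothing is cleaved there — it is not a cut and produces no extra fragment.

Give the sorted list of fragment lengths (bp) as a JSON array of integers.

[5,5,6,6,6,6,7,8,9,9,11,11,11,11,17,17]

Scan for sites:
  WciVI (CAGCCTAG, off=3): no sites
  PtaVI AAGACC/2: at [37, 61, 109, 129, 135] ⇒ [39, 63, 111, 131, 137]
  QalI AGCGT/3: at [8, 30, 53, 71, 86] ⇒ [11, 33, 56, 74, 89]
  CdoI TTAG/2: at [14, 81, 93, 104] ⇒ [16, 83, 95, 106]
  NpsIX TCGCTG/6: at [116] ⇒ [122]

Pooled cuts: [11, 16, 33, 39, 56, 63, 74, 83, 89, 95, 106, 111, 122, 131, 137]

Fragment lengths:
  [0,11): 11 bp
  [11,16): 5 bp
  [16,33): 17 bp
  [33,39): 6 bp
  [39,56): 17 bp
  [56,63): 7 bp
  [63,74): 11 bp
  [74,83): 9 bp
  [83,89): 6 bp
  [89,95): 6 bp
  [95,106): 11 bp
  [106,111): 5 bp
  [111,122): 11 bp
  [122,131): 9 bp
  [131,137): 6 bp
  [137,145): 8 bp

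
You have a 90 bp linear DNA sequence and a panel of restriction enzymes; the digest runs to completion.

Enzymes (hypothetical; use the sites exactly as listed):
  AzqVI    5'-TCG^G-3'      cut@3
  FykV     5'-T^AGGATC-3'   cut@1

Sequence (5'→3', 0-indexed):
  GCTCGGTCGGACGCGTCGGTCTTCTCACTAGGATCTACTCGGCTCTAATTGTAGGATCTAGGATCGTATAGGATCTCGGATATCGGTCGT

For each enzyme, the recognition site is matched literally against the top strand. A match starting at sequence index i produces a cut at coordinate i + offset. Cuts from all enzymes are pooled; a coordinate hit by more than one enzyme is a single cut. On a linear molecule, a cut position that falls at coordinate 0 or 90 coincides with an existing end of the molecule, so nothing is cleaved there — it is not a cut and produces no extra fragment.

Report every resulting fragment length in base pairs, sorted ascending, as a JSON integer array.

Scan for sites:
  AzqVI TCGG/3: at [2, 6, 15, 38, 75, 82] ⇒ [5, 9, 18, 41, 78, 85]
  FykV TAGGATC/1: at [28, 51, 58, 68] ⇒ [29, 52, 59, 69]

All cut coordinates (distinct, sorted): [5, 9, 18, 29, 41, 52, 59, 69, 78, 85]

Fragment lengths:
  [0,5): 5 bp
  [5,9): 4 bp
  [9,18): 9 bp
  [18,29): 11 bp
  [29,41): 12 bp
  [41,52): 11 bp
  [52,59): 7 bp
  [59,69): 10 bp
  [69,78): 9 bp
  [78,85): 7 bp
  [85,90): 5 bp

[4,5,5,7,7,9,9,10,11,11,12]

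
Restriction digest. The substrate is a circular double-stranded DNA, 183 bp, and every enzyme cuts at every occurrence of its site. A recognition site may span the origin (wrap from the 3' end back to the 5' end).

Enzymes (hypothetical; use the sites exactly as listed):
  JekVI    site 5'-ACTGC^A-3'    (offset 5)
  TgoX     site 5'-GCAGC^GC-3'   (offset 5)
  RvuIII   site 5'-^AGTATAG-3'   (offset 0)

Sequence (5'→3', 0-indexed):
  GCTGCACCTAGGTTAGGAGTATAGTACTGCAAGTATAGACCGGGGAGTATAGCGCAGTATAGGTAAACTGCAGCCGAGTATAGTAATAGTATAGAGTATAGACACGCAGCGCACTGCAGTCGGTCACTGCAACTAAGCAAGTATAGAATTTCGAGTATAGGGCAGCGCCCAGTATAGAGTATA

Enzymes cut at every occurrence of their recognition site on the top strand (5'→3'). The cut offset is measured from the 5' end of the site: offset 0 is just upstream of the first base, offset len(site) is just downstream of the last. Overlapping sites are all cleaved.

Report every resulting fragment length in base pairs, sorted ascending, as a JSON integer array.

[1,4,5,7,7,7,9,10,11,13,13,13,14,14,16,16,23]

Site scan:
  JekVI ACTGCA/5: at [25, 66, 112, 125] ⇒ [30, 71, 117, 130]
  TgoX GCAGCGC/5: at [105, 161] ⇒ [110, 166]
  RvuIII AGTATAG/0: at [17, 31, 45, 55, 76, 87, 94, 139, 153, 170, 177] ⇒ [17, 31, 45, 55, 76, 87, 94, 139, 153, 170, 177]

All cut coordinates (distinct, sorted): [17, 30, 31, 45, 55, 71, 76, 87, 94, 110, 117, 130, 139, 153, 166, 170, 177]

Fragments:
  17→30: 13 bp
  30→31: 1 bp
  31→45: 14 bp
  45→55: 10 bp
  55→71: 16 bp
  71→76: 5 bp
  76→87: 11 bp
  87→94: 7 bp
  94→110: 16 bp
  110→117: 7 bp
  117→130: 13 bp
  130→139: 9 bp
  139→153: 14 bp
  153→166: 13 bp
  166→170: 4 bp
  170→177: 7 bp
  177→17 (wrap): 183-177+17 = 23 bp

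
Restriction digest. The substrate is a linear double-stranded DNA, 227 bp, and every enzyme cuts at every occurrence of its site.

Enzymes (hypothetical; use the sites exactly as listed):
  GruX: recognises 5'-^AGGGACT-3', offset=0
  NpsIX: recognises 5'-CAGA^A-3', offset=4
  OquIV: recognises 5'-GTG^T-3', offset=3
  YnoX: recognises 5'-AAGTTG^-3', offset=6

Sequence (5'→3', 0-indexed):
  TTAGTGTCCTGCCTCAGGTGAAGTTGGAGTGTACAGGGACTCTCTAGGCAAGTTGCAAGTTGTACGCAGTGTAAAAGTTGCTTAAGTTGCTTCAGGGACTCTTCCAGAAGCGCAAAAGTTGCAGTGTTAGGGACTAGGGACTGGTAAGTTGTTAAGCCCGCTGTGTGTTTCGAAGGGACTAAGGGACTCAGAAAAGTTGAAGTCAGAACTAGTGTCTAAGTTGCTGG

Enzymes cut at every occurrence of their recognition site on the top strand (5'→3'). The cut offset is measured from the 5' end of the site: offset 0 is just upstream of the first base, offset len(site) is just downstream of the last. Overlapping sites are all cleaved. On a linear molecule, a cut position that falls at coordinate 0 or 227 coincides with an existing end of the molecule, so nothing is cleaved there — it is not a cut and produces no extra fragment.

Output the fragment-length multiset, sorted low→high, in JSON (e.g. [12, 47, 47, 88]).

Site scan:
  GruX (AGGGACT, off=0): starts [34, 93, 128, 135, 173, 181] → cuts [34, 93, 128, 135, 173, 181]
  NpsIX (CAGAA, off=4): starts [104, 188, 203] → cuts [108, 192, 207]
  OquIV (GTGT, off=3): starts [3, 28, 68, 123, 162, 164, 211] → cuts [6, 31, 71, 126, 165, 167, 214]
  YnoX (AAGTTG, off=6): starts [20, 49, 56, 74, 83, 115, 145, 193, 217] → cuts [26, 55, 62, 80, 89, 121, 151, 199, 223]

Pooled cuts: [6, 26, 31, 34, 55, 62, 71, 80, 89, 93, 108, 121, 126, 128, 135, 151, 165, 167, 173, 181, 192, 199, 207, 214, 223]

Fragment lengths:
  [0,6): 6 bp
  [6,26): 20 bp
  [26,31): 5 bp
  [31,34): 3 bp
  [34,55): 21 bp
  [55,62): 7 bp
  [62,71): 9 bp
  [71,80): 9 bp
  [80,89): 9 bp
  [89,93): 4 bp
  [93,108): 15 bp
  [108,121): 13 bp
  [121,126): 5 bp
  [126,128): 2 bp
  [128,135): 7 bp
  [135,151): 16 bp
  [151,165): 14 bp
  [165,167): 2 bp
  [167,173): 6 bp
  [173,181): 8 bp
  [181,192): 11 bp
  [192,199): 7 bp
  [199,207): 8 bp
  [207,214): 7 bp
  [214,223): 9 bp
  [223,227): 4 bp

[2,2,3,4,4,5,5,6,6,7,7,7,7,8,8,9,9,9,9,11,13,14,15,16,20,21]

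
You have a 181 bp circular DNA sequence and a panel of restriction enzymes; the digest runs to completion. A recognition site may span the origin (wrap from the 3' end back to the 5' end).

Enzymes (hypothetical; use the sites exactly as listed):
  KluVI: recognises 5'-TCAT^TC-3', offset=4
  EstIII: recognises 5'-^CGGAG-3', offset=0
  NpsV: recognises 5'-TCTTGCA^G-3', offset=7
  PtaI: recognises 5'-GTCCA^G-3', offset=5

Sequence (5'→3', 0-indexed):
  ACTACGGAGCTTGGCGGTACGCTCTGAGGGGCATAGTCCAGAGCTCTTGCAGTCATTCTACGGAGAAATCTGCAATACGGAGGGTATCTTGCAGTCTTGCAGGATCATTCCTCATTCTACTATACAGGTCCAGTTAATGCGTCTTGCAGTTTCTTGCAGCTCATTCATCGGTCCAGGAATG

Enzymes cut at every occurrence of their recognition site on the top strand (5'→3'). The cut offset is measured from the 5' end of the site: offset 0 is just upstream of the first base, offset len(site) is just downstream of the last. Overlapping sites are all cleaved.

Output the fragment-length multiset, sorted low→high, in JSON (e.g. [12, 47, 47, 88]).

[4,5,6,7,7,8,10,10,11,11,16,16,17,17,36]

Per-enzyme occurrences:
  KluVI (TCATTC, off=4): starts [52, 104, 111, 160] → cuts [56, 108, 115, 164]
  EstIII (CGGAG, off=0): starts [4, 60, 77] → cuts [4, 60, 77]
  NpsV (TCTTGCAG, off=7): starts [44, 86, 94, 141, 151] → cuts [51, 93, 101, 148, 158]
  PtaI (GTCCAG, off=5): starts [35, 127, 170] → cuts [40, 132, 175]

All cut coordinates (distinct, sorted): [4, 40, 51, 56, 60, 77, 93, 101, 108, 115, 132, 148, 158, 164, 175]

Fragment lengths:
  4→40: 36 bp
  40→51: 11 bp
  51→56: 5 bp
  56→60: 4 bp
  60→77: 17 bp
  77→93: 16 bp
  93→101: 8 bp
  101→108: 7 bp
  108→115: 7 bp
  115→132: 17 bp
  132→148: 16 bp
  148→158: 10 bp
  158→164: 6 bp
  164→175: 11 bp
  175→4 (wrap): 181-175+4 = 10 bp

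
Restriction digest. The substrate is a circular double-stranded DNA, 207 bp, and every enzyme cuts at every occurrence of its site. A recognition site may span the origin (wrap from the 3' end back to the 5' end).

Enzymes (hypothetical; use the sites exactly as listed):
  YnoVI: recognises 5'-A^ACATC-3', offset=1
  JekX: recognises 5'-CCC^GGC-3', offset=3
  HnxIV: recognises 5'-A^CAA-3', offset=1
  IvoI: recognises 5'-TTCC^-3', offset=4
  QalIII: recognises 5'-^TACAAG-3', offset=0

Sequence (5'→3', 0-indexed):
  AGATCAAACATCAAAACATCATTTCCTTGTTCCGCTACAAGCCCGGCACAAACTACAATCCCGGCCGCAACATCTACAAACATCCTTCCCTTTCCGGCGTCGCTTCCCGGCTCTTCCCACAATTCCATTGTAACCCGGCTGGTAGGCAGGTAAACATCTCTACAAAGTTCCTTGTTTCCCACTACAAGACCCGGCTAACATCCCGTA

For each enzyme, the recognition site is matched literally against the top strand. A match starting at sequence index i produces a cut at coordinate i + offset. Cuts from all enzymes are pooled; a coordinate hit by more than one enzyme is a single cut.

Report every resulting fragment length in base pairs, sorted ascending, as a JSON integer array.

Scan for sites:
  YnoVI (AACATC, off=1): starts [6, 14, 68, 78, 152, 196] → cuts [7, 15, 69, 79, 153, 197]
  JekX (CCCGGC, off=3): starts [41, 59, 105, 133, 189] → cuts [44, 62, 108, 136, 192]
  HnxIV (ACAA, off=1): starts [36, 47, 54, 75, 118, 161, 183] → cuts [37, 48, 55, 76, 119, 162, 184]
  IvoI (TTCC, off=4): starts [22, 29, 85, 91, 103, 113, 122, 167, 175] → cuts [26, 33, 89, 95, 107, 117, 126, 171, 179]
  QalIII (TACAAG, off=0): starts [35, 182] → cuts [35, 182]

All cut coordinates (distinct, sorted): [7, 15, 26, 33, 35, 37, 44, 48, 55, 62, 69, 76, 79, 89, 95, 107, 108, 117, 119, 126, 136, 153, 162, 171, 179, 182, 184, 192, 197]

Fragments:
  7→15: 8 bp
  15→26: 11 bp
  26→33: 7 bp
  33→35: 2 bp
  35→37: 2 bp
  37→44: 7 bp
  44→48: 4 bp
  48→55: 7 bp
  55→62: 7 bp
  62→69: 7 bp
  69→76: 7 bp
  76→79: 3 bp
  79→89: 10 bp
  89→95: 6 bp
  95→107: 12 bp
  107→108: 1 bp
  108→117: 9 bp
  117→119: 2 bp
  119→126: 7 bp
  126→136: 10 bp
  136→153: 17 bp
  153→162: 9 bp
  162→171: 9 bp
  171→179: 8 bp
  179→182: 3 bp
  182→184: 2 bp
  184→192: 8 bp
  192→197: 5 bp
  197→7 (wrap): 207-197+7 = 17 bp

[1,2,2,2,2,3,3,4,5,6,7,7,7,7,7,7,7,8,8,8,9,9,9,10,10,11,12,17,17]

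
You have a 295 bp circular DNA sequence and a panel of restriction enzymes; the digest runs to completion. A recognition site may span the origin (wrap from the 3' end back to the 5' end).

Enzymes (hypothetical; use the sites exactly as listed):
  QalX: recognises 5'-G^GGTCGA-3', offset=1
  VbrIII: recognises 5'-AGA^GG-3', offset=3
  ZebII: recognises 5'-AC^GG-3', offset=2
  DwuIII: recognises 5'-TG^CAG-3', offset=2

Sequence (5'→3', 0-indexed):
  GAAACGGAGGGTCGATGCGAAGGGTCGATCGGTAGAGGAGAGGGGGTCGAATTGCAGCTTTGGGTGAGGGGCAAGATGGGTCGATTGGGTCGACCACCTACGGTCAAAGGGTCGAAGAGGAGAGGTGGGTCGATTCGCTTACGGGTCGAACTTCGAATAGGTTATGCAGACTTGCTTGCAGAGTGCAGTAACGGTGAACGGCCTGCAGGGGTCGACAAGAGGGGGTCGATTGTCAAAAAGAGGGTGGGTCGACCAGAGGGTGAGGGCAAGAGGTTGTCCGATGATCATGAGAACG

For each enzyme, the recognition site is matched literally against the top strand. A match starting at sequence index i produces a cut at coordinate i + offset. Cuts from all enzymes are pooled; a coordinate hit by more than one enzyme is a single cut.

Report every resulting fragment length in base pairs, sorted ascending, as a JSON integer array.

Scan for sites:
  QalX GGGTCGA/1: at [8, 21, 43, 77, 86, 108, 126, 142, 208, 222, 245] ⇒ [9, 22, 44, 78, 87, 109, 127, 143, 209, 223, 246]
  VbrIII AGAGG/3: at [33, 38, 115, 120, 217, 238, 254, 268] ⇒ [36, 41, 118, 123, 220, 241, 257, 271]
  ZebII ACGG/2: at [3, 99, 140, 190, 197, 292] ⇒ [5, 101, 142, 192, 199, 294]
  DwuIII TGCAG/2: at [52, 164, 176, 183, 203] ⇒ [54, 166, 178, 185, 205]

All cut coordinates (distinct, sorted): [5, 9, 22, 36, 41, 44, 54, 78, 87, 101, 109, 118, 123, 127, 142, 143, 166, 178, 185, 192, 199, 205, 209, 220, 223, 241, 246, 257, 271, 294]

Fragments:
  5→9: 4 bp
  9→22: 13 bp
  22→36: 14 bp
  36→41: 5 bp
  41→44: 3 bp
  44→54: 10 bp
  54→78: 24 bp
  78→87: 9 bp
  87→101: 14 bp
  101→109: 8 bp
  109→118: 9 bp
  118→123: 5 bp
  123→127: 4 bp
  127→142: 15 bp
  142→143: 1 bp
  143→166: 23 bp
  166→178: 12 bp
  178→185: 7 bp
  185→192: 7 bp
  192→199: 7 bp
  199→205: 6 bp
  205→209: 4 bp
  209→220: 11 bp
  220→223: 3 bp
  223→241: 18 bp
  241→246: 5 bp
  246→257: 11 bp
  257→271: 14 bp
  271→294: 23 bp
  294→5 (wrap): 295-294+5 = 6 bp

[1,3,3,4,4,4,5,5,5,6,6,7,7,7,8,9,9,10,11,11,12,13,14,14,14,15,18,23,23,24]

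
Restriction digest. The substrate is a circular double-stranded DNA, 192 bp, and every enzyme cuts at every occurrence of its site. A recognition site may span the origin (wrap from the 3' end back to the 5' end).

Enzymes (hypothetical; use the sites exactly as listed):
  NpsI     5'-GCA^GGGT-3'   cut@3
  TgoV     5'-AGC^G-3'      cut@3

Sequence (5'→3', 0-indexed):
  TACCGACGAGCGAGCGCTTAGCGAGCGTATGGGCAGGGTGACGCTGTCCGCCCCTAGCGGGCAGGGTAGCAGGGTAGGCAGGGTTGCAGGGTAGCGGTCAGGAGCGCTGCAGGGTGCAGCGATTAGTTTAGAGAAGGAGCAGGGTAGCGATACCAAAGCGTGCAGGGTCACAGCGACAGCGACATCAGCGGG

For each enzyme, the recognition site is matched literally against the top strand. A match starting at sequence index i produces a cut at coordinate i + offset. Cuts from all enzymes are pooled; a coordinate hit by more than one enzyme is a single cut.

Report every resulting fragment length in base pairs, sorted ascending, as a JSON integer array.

Per-enzyme occurrences:
  NpsI GCAGGGT/3: at [32, 60, 68, 77, 85, 108, 138, 161] ⇒ [35, 63, 71, 80, 88, 111, 141, 164]
  TgoV AGCG/3: at [8, 12, 19, 23, 55, 92, 102, 117, 145, 156, 171, 177, 186] ⇒ [11, 15, 22, 26, 58, 95, 105, 120, 148, 159, 174, 180, 189]

Pooled cuts: [11, 15, 22, 26, 35, 58, 63, 71, 80, 88, 95, 105, 111, 120, 141, 148, 159, 164, 174, 180, 189]

Fragments:
  11→15: 4 bp
  15→22: 7 bp
  22→26: 4 bp
  26→35: 9 bp
  35→58: 23 bp
  58→63: 5 bp
  63→71: 8 bp
  71→80: 9 bp
  80→88: 8 bp
  88→95: 7 bp
  95→105: 10 bp
  105→111: 6 bp
  111→120: 9 bp
  120→141: 21 bp
  141→148: 7 bp
  148→159: 11 bp
  159→164: 5 bp
  164→174: 10 bp
  174→180: 6 bp
  180→189: 9 bp
  189→11 (wrap): 192-189+11 = 14 bp

[4,4,5,5,6,6,7,7,7,8,8,9,9,9,9,10,10,11,14,21,23]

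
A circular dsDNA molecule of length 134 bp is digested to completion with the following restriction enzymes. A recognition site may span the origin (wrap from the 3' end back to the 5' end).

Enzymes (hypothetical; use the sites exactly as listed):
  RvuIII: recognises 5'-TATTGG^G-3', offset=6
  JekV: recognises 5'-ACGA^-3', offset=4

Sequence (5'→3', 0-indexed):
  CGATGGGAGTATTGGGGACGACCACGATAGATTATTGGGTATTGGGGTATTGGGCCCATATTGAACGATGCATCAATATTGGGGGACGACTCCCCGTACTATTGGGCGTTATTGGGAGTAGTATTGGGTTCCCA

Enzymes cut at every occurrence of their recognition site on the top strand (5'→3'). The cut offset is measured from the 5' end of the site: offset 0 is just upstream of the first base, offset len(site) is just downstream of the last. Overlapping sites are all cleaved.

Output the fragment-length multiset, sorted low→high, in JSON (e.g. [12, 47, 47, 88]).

[6,6,7,7,8,10,10,11,12,12,14,15,16]

Site scan:
  RvuIII (TATTGGG, off=6): starts [9, 32, 39, 47, 76, 99, 109, 121] → cuts [15, 38, 45, 53, 82, 105, 115, 127]
  JekV (ACGA, off=4): starts [17, 23, 64, 85, 133] → cuts [3, 21, 27, 68, 89]

Pooled cuts: [3, 15, 21, 27, 38, 45, 53, 68, 82, 89, 105, 115, 127]

Fragment lengths:
  3→15: 12 bp
  15→21: 6 bp
  21→27: 6 bp
  27→38: 11 bp
  38→45: 7 bp
  45→53: 8 bp
  53→68: 15 bp
  68→82: 14 bp
  82→89: 7 bp
  89→105: 16 bp
  105→115: 10 bp
  115→127: 12 bp
  127→3 (wrap): 134-127+3 = 10 bp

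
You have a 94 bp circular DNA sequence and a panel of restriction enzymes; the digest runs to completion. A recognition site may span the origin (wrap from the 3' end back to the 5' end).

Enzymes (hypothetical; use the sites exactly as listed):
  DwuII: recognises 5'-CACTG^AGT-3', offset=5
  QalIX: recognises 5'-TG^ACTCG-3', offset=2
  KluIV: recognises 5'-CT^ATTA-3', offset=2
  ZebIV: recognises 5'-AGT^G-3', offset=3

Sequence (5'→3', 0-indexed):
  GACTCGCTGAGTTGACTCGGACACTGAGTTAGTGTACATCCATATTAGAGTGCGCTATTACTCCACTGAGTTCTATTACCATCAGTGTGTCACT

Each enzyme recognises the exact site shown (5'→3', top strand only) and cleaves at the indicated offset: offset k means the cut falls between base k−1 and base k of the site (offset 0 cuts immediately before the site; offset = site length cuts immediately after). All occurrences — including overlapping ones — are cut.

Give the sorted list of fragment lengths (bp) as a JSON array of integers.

[5,6,7,9,12,12,12,13,18]

Per-enzyme occurrences:
  DwuII CACTGAGT/5: at [21, 63] ⇒ [26, 68]
  QalIX TGACTCG/2: at [12, 93] ⇒ [1, 14]
  KluIV CTATTA/2: at [54, 72] ⇒ [56, 74]
  ZebIV AGTG/3: at [30, 48, 83] ⇒ [33, 51, 86]

Pooled cuts: [1, 14, 26, 33, 51, 56, 68, 74, 86]

Fragments:
  1→14: 13 bp
  14→26: 12 bp
  26→33: 7 bp
  33→51: 18 bp
  51→56: 5 bp
  56→68: 12 bp
  68→74: 6 bp
  74→86: 12 bp
  86→1 (wrap): 94-86+1 = 9 bp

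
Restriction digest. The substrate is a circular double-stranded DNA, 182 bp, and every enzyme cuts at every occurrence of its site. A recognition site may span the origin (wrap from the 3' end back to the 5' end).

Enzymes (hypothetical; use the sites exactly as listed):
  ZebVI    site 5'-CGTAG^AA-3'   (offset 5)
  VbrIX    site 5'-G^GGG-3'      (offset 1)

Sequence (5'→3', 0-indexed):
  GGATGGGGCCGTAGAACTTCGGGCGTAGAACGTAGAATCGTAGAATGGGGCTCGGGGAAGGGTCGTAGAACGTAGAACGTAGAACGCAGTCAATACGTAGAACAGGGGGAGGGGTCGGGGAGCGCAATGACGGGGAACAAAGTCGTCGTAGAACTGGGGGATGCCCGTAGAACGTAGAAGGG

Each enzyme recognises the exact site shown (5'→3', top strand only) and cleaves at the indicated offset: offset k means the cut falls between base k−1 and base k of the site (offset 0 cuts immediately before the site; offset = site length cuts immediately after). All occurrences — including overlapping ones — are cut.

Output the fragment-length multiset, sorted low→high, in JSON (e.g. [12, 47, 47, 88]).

Scan for sites:
  ZebVI CGTAGAA/5: at [9, 23, 30, 38, 63, 70, 77, 95, 146, 165, 172] ⇒ [14, 28, 35, 43, 68, 75, 82, 100, 151, 170, 177]
  VbrIX GGGG/1: at [4, 46, 53, 104, 105, 110, 116, 131, 155, 156, 179, 180] ⇒ [5, 47, 54, 105, 106, 111, 117, 132, 156, 157, 180, 181]

All cut coordinates (distinct, sorted): [5, 14, 28, 35, 43, 47, 54, 68, 75, 82, 100, 105, 106, 111, 117, 132, 151, 156, 157, 170, 177, 180, 181]

Fragments:
  5→14: 9 bp
  14→28: 14 bp
  28→35: 7 bp
  35→43: 8 bp
  43→47: 4 bp
  47→54: 7 bp
  54→68: 14 bp
  68→75: 7 bp
  75→82: 7 bp
  82→100: 18 bp
  100→105: 5 bp
  105→106: 1 bp
  106→111: 5 bp
  111→117: 6 bp
  117→132: 15 bp
  132→151: 19 bp
  151→156: 5 bp
  156→157: 1 bp
  157→170: 13 bp
  170→177: 7 bp
  177→180: 3 bp
  180→181: 1 bp
  181→5 (wrap): 182-181+5 = 6 bp

[1,1,1,3,4,5,5,5,6,6,7,7,7,7,7,8,9,13,14,14,15,18,19]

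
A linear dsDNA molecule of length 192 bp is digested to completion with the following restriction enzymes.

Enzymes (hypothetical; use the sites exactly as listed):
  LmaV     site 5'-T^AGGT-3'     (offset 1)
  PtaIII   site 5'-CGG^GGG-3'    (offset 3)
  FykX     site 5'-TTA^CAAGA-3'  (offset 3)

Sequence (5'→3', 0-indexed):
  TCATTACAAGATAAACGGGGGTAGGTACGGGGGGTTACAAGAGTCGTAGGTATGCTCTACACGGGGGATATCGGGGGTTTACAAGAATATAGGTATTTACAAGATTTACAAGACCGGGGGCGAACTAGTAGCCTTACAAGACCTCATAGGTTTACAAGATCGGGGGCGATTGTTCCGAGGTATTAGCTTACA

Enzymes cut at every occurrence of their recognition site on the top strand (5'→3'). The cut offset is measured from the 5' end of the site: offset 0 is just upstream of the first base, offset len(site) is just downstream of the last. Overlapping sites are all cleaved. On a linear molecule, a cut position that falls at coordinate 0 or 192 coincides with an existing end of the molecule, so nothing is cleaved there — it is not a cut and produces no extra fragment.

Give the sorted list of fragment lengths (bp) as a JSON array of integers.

Per-enzyme occurrences:
  LmaV (TAGGT, off=1): starts [21, 46, 89, 146] → cuts [22, 47, 90, 147]
  PtaIII (CGGGGG, off=3): starts [15, 27, 61, 71, 114, 160] → cuts [18, 30, 64, 74, 117, 163]
  FykX (TTACAAGA, off=3): starts [3, 34, 78, 96, 105, 133, 151] → cuts [6, 37, 81, 99, 108, 136, 154]

All cut coordinates (distinct, sorted): [6, 18, 22, 30, 37, 47, 64, 74, 81, 90, 99, 108, 117, 136, 147, 154, 163]

Fragment lengths:
  [0,6): 6 bp
  [6,18): 12 bp
  [18,22): 4 bp
  [22,30): 8 bp
  [30,37): 7 bp
  [37,47): 10 bp
  [47,64): 17 bp
  [64,74): 10 bp
  [74,81): 7 bp
  [81,90): 9 bp
  [90,99): 9 bp
  [99,108): 9 bp
  [108,117): 9 bp
  [117,136): 19 bp
  [136,147): 11 bp
  [147,154): 7 bp
  [154,163): 9 bp
  [163,192): 29 bp

[4,6,7,7,7,8,9,9,9,9,9,10,10,11,12,17,19,29]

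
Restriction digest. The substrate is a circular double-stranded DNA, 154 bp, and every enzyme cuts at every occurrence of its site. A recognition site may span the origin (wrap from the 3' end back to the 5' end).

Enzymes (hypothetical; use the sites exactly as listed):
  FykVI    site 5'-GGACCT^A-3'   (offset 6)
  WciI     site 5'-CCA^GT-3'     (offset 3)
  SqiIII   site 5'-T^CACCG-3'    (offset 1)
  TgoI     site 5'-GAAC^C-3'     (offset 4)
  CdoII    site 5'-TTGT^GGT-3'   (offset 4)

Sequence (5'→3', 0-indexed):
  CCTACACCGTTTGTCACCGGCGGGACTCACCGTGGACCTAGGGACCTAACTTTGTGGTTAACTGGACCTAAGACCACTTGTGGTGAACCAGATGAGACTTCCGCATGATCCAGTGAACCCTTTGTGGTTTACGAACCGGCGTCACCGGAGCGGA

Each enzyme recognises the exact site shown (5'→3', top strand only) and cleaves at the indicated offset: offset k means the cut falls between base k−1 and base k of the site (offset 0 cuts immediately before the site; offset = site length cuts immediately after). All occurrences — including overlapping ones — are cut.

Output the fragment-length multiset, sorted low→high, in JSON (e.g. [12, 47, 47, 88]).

Per-enzyme occurrences:
  FykVI (GGACCTA, off=6): starts [33, 41, 63, 151] → cuts [3, 39, 47, 69]
  WciI (CCAGT, off=3): starts [109] → cuts [112]
  SqiIII (TCACCG, off=1): starts [13, 26, 141] → cuts [14, 27, 142]
  TgoI (GAACC, off=4): starts [84, 114, 132] → cuts [88, 118, 136]
  CdoII (TTGTGGT, off=4): starts [51, 77, 121] → cuts [55, 81, 125]

Pooled cuts: [3, 14, 27, 39, 47, 55, 69, 81, 88, 112, 118, 125, 136, 142]

Fragment lengths:
  3→14: 11 bp
  14→27: 13 bp
  27→39: 12 bp
  39→47: 8 bp
  47→55: 8 bp
  55→69: 14 bp
  69→81: 12 bp
  81→88: 7 bp
  88→112: 24 bp
  112→118: 6 bp
  118→125: 7 bp
  125→136: 11 bp
  136→142: 6 bp
  142→3 (wrap): 154-142+3 = 15 bp

[6,6,7,7,8,8,11,11,12,12,13,14,15,24]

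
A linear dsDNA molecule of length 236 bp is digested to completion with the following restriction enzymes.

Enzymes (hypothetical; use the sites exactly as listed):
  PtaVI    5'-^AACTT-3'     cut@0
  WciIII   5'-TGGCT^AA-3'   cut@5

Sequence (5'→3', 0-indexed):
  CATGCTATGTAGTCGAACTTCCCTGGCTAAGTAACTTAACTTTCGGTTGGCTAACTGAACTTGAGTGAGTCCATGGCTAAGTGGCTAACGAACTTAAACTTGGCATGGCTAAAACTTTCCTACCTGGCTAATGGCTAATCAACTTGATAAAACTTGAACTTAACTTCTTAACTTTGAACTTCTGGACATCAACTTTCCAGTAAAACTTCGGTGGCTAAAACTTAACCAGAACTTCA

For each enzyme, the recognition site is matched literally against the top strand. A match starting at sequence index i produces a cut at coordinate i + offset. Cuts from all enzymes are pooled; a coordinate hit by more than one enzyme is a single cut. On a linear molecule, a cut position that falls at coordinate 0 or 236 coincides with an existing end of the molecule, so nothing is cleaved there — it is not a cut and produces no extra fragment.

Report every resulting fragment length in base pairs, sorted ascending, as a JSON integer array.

Site scan:
  PtaVI (AACTT, off=0): starts [15, 32, 37, 57, 90, 96, 112, 140, 150, 156, 161, 169, 176, 190, 203, 218, 229] → cuts [15, 32, 37, 57, 90, 96, 112, 140, 150, 156, 161, 169, 176, 190, 203, 218, 229]
  WciIII (TGGCTAA, off=5): starts [23, 47, 73, 81, 105, 124, 131, 211] → cuts [28, 52, 78, 86, 110, 129, 136, 216]

All cut coordinates (distinct, sorted): [15, 28, 32, 37, 52, 57, 78, 86, 90, 96, 110, 112, 129, 136, 140, 150, 156, 161, 169, 176, 190, 203, 216, 218, 229]

Fragments:
  [0,15): 15 bp
  [15,28): 13 bp
  [28,32): 4 bp
  [32,37): 5 bp
  [37,52): 15 bp
  [52,57): 5 bp
  [57,78): 21 bp
  [78,86): 8 bp
  [86,90): 4 bp
  [90,96): 6 bp
  [96,110): 14 bp
  [110,112): 2 bp
  [112,129): 17 bp
  [129,136): 7 bp
  [136,140): 4 bp
  [140,150): 10 bp
  [150,156): 6 bp
  [156,161): 5 bp
  [161,169): 8 bp
  [169,176): 7 bp
  [176,190): 14 bp
  [190,203): 13 bp
  [203,216): 13 bp
  [216,218): 2 bp
  [218,229): 11 bp
  [229,236): 7 bp

[2,2,4,4,4,5,5,5,6,6,7,7,7,8,8,10,11,13,13,13,14,14,15,15,17,21]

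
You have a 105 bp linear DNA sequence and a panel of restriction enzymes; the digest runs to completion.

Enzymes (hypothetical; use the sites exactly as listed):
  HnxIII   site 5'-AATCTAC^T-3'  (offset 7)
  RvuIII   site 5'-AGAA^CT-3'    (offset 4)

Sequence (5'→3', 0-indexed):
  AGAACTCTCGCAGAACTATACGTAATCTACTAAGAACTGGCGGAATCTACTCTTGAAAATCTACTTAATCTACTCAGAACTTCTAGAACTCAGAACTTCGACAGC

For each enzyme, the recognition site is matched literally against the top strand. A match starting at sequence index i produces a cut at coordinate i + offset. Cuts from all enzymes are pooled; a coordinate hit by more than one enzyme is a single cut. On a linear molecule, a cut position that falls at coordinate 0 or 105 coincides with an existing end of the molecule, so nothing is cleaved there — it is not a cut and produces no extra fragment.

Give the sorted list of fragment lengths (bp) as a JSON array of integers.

[4,6,6,7,9,9,10,11,14,14,15]

Scan for sites:
  HnxIII (AATCTACT, off=7): starts [23, 43, 57, 66] → cuts [30, 50, 64, 73]
  RvuIII (AGAACT, off=4): starts [0, 11, 32, 75, 84, 91] → cuts [4, 15, 36, 79, 88, 95]

All cut coordinates (distinct, sorted): [4, 15, 30, 36, 50, 64, 73, 79, 88, 95]

Fragment lengths:
  [0,4): 4 bp
  [4,15): 11 bp
  [15,30): 15 bp
  [30,36): 6 bp
  [36,50): 14 bp
  [50,64): 14 bp
  [64,73): 9 bp
  [73,79): 6 bp
  [79,88): 9 bp
  [88,95): 7 bp
  [95,105): 10 bp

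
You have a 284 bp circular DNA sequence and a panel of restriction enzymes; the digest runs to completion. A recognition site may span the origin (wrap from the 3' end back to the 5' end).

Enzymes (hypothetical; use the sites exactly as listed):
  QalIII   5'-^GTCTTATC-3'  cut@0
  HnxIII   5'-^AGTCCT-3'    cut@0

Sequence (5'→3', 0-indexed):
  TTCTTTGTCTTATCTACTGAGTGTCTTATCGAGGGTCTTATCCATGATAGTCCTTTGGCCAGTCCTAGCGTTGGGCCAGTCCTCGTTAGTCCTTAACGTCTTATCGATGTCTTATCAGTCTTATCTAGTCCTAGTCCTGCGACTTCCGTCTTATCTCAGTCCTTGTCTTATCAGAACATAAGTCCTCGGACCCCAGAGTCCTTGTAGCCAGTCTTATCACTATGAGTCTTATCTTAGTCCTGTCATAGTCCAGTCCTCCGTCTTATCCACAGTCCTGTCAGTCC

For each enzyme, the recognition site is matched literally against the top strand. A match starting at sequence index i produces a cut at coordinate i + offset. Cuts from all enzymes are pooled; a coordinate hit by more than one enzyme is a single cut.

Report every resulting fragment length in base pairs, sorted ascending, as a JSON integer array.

Scan for sites:
  QalIII GTCTTATC/0: at [6, 22, 34, 97, 108, 117, 147, 164, 210, 225, 259] ⇒ [6, 22, 34, 97, 108, 117, 147, 164, 210, 225, 259]
  HnxIII AGTCCT/0: at [48, 60, 77, 87, 126, 132, 157, 180, 196, 235, 251, 270, 279] ⇒ [48, 60, 77, 87, 126, 132, 157, 180, 196, 235, 251, 270, 279]

All cut coordinates (distinct, sorted): [6, 22, 34, 48, 60, 77, 87, 97, 108, 117, 126, 132, 147, 157, 164, 180, 196, 210, 225, 235, 251, 259, 270, 279]

Fragment lengths:
  6→22: 16 bp
  22→34: 12 bp
  34→48: 14 bp
  48→60: 12 bp
  60→77: 17 bp
  77→87: 10 bp
  87→97: 10 bp
  97→108: 11 bp
  108→117: 9 bp
  117→126: 9 bp
  126→132: 6 bp
  132→147: 15 bp
  147→157: 10 bp
  157→164: 7 bp
  164→180: 16 bp
  180→196: 16 bp
  196→210: 14 bp
  210→225: 15 bp
  225→235: 10 bp
  235→251: 16 bp
  251→259: 8 bp
  259→270: 11 bp
  270→279: 9 bp
  279→6 (wrap): 284-279+6 = 11 bp

[6,7,8,9,9,9,10,10,10,10,11,11,11,12,12,14,14,15,15,16,16,16,16,17]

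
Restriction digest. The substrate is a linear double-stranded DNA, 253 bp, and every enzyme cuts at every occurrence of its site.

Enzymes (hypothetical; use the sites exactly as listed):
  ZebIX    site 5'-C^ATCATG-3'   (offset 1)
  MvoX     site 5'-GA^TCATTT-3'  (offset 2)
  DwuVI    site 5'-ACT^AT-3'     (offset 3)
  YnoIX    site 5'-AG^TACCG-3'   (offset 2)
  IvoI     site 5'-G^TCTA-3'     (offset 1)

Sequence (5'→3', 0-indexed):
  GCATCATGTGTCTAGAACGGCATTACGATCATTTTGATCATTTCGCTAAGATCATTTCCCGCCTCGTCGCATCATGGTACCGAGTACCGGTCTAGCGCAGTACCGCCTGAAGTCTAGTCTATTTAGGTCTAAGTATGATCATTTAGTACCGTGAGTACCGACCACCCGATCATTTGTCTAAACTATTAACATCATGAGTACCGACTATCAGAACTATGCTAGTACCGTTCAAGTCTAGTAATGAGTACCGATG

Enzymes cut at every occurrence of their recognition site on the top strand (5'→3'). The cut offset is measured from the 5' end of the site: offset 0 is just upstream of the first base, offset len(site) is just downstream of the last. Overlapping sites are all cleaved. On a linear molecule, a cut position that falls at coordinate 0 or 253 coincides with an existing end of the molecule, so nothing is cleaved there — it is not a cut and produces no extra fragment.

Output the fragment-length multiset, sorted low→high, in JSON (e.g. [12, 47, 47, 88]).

Per-enzyme occurrences:
  ZebIX CATCATG/1: at [1, 69, 189] ⇒ [2, 70, 190]
  MvoX GATCATTT/2: at [26, 35, 49, 136, 167] ⇒ [28, 37, 51, 138, 169]
  DwuVI ACTAT/3: at [181, 203, 212] ⇒ [184, 206, 215]
  YnoIX AGTACCG/2: at [82, 98, 144, 153, 196, 220, 243] ⇒ [84, 100, 146, 155, 198, 222, 245]
  IvoI GTCTA/1: at [9, 89, 111, 116, 126, 175, 232] ⇒ [10, 90, 112, 117, 127, 176, 233]

All cut coordinates (distinct, sorted): [2, 10, 28, 37, 51, 70, 84, 90, 100, 112, 117, 127, 138, 146, 155, 169, 176, 184, 190, 198, 206, 215, 222, 233, 245]

Fragment lengths:
  [0,2): 2 bp
  [2,10): 8 bp
  [10,28): 18 bp
  [28,37): 9 bp
  [37,51): 14 bp
  [51,70): 19 bp
  [70,84): 14 bp
  [84,90): 6 bp
  [90,100): 10 bp
  [100,112): 12 bp
  [112,117): 5 bp
  [117,127): 10 bp
  [127,138): 11 bp
  [138,146): 8 bp
  [146,155): 9 bp
  [155,169): 14 bp
  [169,176): 7 bp
  [176,184): 8 bp
  [184,190): 6 bp
  [190,198): 8 bp
  [198,206): 8 bp
  [206,215): 9 bp
  [215,222): 7 bp
  [222,233): 11 bp
  [233,245): 12 bp
  [245,253): 8 bp

[2,5,6,6,7,7,8,8,8,8,8,8,9,9,9,10,10,11,11,12,12,14,14,14,18,19]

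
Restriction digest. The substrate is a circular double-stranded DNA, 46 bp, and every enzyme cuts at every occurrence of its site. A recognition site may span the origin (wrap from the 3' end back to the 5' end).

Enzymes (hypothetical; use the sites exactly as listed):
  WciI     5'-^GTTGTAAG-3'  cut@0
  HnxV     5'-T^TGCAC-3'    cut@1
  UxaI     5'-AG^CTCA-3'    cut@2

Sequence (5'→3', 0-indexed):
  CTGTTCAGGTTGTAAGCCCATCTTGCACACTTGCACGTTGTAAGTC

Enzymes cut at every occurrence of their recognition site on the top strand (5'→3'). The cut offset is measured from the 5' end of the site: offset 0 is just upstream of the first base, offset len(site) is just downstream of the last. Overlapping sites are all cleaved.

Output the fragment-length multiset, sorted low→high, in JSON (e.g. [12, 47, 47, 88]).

Site scan:
  WciI GTTGTAAG/0: at [8, 36] ⇒ [8, 36]
  HnxV TTGCAC/1: at [22, 30] ⇒ [23, 31]
  UxaI (AGCTCA, off=2): no sites

Pooled cuts: [8, 23, 31, 36]

Fragments:
  8→23: 15 bp
  23→31: 8 bp
  31→36: 5 bp
  36→8 (wrap): 46-36+8 = 18 bp

[5,8,15,18]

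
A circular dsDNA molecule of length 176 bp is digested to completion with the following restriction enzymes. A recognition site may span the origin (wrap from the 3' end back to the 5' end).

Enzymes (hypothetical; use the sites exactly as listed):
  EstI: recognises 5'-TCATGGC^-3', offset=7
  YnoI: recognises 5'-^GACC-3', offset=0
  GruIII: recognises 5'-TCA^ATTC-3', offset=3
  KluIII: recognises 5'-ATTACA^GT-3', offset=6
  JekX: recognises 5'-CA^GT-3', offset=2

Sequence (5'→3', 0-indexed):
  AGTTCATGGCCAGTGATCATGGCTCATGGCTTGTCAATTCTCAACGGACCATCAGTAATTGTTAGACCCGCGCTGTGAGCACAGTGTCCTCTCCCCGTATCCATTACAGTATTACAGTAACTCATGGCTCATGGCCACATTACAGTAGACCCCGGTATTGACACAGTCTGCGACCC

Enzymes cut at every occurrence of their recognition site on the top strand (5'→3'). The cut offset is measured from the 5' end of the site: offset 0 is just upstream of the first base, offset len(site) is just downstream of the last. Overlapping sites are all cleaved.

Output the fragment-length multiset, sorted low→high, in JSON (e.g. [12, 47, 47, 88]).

[2,3,6,6,6,7,7,8,8,9,9,10,10,11,12,18,19,25]

Per-enzyme occurrences:
  EstI (TCATGGC, off=7): starts [3, 16, 23, 121, 128] → cuts [10, 23, 30, 128, 135]
  YnoI (GACC, off=0): starts [46, 64, 147, 171] → cuts [46, 64, 147, 171]
  GruIII (TCAATTC, off=3): starts [33] → cuts [36]
  KluIII (ATTACAGT, off=6): starts [102, 110, 138] → cuts [108, 116, 144]
  JekX (CAGT, off=2): starts [10, 52, 81, 106, 114, 142, 163, 175] → cuts [1, 12, 54, 83, 108, 116, 144, 165]

Pooled cuts: [1, 10, 12, 23, 30, 36, 46, 54, 64, 83, 108, 116, 128, 135, 144, 147, 165, 171]

Fragment lengths:
  1→10: 9 bp
  10→12: 2 bp
  12→23: 11 bp
  23→30: 7 bp
  30→36: 6 bp
  36→46: 10 bp
  46→54: 8 bp
  54→64: 10 bp
  64→83: 19 bp
  83→108: 25 bp
  108→116: 8 bp
  116→128: 12 bp
  128→135: 7 bp
  135→144: 9 bp
  144→147: 3 bp
  147→165: 18 bp
  165→171: 6 bp
  171→1 (wrap): 176-171+1 = 6 bp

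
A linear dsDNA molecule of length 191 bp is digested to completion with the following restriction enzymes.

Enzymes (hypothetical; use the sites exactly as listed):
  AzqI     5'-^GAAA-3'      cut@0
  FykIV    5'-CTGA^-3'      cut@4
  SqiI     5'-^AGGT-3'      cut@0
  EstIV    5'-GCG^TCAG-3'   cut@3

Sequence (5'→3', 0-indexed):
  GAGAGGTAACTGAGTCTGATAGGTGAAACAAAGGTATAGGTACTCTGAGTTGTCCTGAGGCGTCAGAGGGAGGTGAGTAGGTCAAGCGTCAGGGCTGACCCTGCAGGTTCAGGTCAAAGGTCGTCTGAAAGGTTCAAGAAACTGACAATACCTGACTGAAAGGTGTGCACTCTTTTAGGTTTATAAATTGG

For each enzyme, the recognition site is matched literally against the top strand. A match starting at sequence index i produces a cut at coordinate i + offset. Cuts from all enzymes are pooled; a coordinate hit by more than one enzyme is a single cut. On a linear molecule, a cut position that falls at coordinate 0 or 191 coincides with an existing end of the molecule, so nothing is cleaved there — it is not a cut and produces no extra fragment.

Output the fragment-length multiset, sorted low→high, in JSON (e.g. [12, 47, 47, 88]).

Site scan:
  AzqI GAAA/0: at [24, 126, 137, 157] ⇒ [24, 126, 137, 157]
  FykIV CTGA/4: at [9, 15, 44, 54, 94, 124, 141, 151, 155] ⇒ [13, 19, 48, 58, 98, 128, 145, 155, 159]
  SqiI AGGT/0: at [3, 20, 31, 37, 70, 78, 104, 110, 117, 129, 160, 176] ⇒ [3, 20, 31, 37, 70, 78, 104, 110, 117, 129, 160, 176]
  EstIV GCGTCAG/3: at [59, 85] ⇒ [62, 88]

All cut coordinates (distinct, sorted): [3, 13, 19, 20, 24, 31, 37, 48, 58, 62, 70, 78, 88, 98, 104, 110, 117, 126, 128, 129, 137, 145, 155, 157, 159, 160, 176]

Fragment lengths:
  [0,3): 3 bp
  [3,13): 10 bp
  [13,19): 6 bp
  [19,20): 1 bp
  [20,24): 4 bp
  [24,31): 7 bp
  [31,37): 6 bp
  [37,48): 11 bp
  [48,58): 10 bp
  [58,62): 4 bp
  [62,70): 8 bp
  [70,78): 8 bp
  [78,88): 10 bp
  [88,98): 10 bp
  [98,104): 6 bp
  [104,110): 6 bp
  [110,117): 7 bp
  [117,126): 9 bp
  [126,128): 2 bp
  [128,129): 1 bp
  [129,137): 8 bp
  [137,145): 8 bp
  [145,155): 10 bp
  [155,157): 2 bp
  [157,159): 2 bp
  [159,160): 1 bp
  [160,176): 16 bp
  [176,191): 15 bp

[1,1,1,2,2,2,3,4,4,6,6,6,6,7,7,8,8,8,8,9,10,10,10,10,10,11,15,16]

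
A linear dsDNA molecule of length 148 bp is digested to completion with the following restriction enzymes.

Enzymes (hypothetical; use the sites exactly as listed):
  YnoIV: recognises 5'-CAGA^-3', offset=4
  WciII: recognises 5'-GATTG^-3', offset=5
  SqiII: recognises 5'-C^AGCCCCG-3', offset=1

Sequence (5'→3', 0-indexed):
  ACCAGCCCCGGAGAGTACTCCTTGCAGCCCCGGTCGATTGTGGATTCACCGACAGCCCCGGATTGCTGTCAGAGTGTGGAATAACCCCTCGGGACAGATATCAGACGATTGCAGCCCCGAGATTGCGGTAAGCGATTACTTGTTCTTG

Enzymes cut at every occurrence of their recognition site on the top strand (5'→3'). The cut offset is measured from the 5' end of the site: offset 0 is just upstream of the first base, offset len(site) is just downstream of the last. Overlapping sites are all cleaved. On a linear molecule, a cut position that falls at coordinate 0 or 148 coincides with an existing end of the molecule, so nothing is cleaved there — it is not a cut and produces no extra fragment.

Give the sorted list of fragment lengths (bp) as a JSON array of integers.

Site scan:
  YnoIV (CAGA, off=4): starts [69, 94, 101] → cuts [73, 98, 105]
  WciII (GATTG, off=5): starts [35, 60, 106, 120] → cuts [40, 65, 111, 125]
  SqiII (CAGCCCCG, off=1): starts [2, 24, 52, 111] → cuts [3, 25, 53, 112]

Pooled cuts: [3, 25, 40, 53, 65, 73, 98, 105, 111, 112, 125]

Fragment lengths:
  [0,3): 3 bp
  [3,25): 22 bp
  [25,40): 15 bp
  [40,53): 13 bp
  [53,65): 12 bp
  [65,73): 8 bp
  [73,98): 25 bp
  [98,105): 7 bp
  [105,111): 6 bp
  [111,112): 1 bp
  [112,125): 13 bp
  [125,148): 23 bp

[1,3,6,7,8,12,13,13,15,22,23,25]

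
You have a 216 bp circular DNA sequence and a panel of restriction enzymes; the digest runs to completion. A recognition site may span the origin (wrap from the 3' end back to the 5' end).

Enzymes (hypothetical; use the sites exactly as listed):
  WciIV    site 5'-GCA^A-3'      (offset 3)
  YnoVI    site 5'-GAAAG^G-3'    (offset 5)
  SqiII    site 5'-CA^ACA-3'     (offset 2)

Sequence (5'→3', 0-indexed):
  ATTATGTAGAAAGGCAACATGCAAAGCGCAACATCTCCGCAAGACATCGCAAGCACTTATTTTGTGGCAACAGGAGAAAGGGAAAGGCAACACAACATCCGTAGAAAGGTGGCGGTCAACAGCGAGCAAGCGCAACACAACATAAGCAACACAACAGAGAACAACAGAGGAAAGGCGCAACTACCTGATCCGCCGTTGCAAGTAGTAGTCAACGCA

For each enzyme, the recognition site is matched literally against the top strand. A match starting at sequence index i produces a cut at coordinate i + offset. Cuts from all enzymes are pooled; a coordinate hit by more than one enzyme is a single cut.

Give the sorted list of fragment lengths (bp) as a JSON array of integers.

Scan for sites:
  WciIV (GCAA, off=3): starts [13, 20, 27, 38, 48, 66, 86, 125, 131, 145, 176, 197, 213] → cuts [0, 16, 23, 30, 41, 51, 69, 89, 128, 134, 148, 179, 200]
  YnoVI (GAAAGG, off=5): starts [8, 75, 81, 103, 169] → cuts [13, 80, 86, 108, 174]
  SqiII (CAACA, off=2): starts [14, 28, 67, 87, 92, 116, 132, 137, 146, 151, 161] → cuts [16, 30, 69, 89, 94, 118, 134, 139, 148, 153, 163]

All cut coordinates (distinct, sorted): [0, 13, 16, 23, 30, 41, 51, 69, 80, 86, 89, 94, 108, 118, 128, 134, 139, 148, 153, 163, 174, 179, 200]

Fragment lengths:
  0→13: 13 bp
  13→16: 3 bp
  16→23: 7 bp
  23→30: 7 bp
  30→41: 11 bp
  41→51: 10 bp
  51→69: 18 bp
  69→80: 11 bp
  80→86: 6 bp
  86→89: 3 bp
  89→94: 5 bp
  94→108: 14 bp
  108→118: 10 bp
  118→128: 10 bp
  128→134: 6 bp
  134→139: 5 bp
  139→148: 9 bp
  148→153: 5 bp
  153→163: 10 bp
  163→174: 11 bp
  174→179: 5 bp
  179→200: 21 bp
  200→0 (wrap): 216-200+0 = 16 bp

[3,3,5,5,5,5,6,6,7,7,9,10,10,10,10,11,11,11,13,14,16,18,21]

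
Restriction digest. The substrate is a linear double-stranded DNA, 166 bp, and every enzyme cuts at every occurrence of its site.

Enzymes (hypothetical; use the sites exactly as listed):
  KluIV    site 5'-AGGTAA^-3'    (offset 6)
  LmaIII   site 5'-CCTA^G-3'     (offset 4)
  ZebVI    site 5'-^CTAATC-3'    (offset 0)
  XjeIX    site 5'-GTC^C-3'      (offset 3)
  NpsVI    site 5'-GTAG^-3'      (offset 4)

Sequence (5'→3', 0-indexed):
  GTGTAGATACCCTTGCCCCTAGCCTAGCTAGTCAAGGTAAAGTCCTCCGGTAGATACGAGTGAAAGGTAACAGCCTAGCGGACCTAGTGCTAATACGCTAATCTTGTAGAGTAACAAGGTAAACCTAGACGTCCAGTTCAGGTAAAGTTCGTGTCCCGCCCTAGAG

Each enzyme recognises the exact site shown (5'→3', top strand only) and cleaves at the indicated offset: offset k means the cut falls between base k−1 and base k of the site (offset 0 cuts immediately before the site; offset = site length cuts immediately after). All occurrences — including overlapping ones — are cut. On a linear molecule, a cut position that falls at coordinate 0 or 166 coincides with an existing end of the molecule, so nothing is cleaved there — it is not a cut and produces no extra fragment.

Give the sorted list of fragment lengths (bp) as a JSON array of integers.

[3,4,5,5,6,6,7,8,9,9,10,11,12,12,13,14,15,17]

Per-enzyme occurrences:
  KluIV AGGTAA/6: at [34, 64, 116, 139] ⇒ [40, 70, 122, 145]
  LmaIII CCTAG/4: at [17, 22, 73, 82, 123, 159] ⇒ [21, 26, 77, 86, 127, 163]
  ZebVI CTAATC/0: at [97] ⇒ [97]
  XjeIX GTCC/3: at [41, 130, 152] ⇒ [44, 133, 155]
  NpsVI GTAG/4: at [2, 49, 105] ⇒ [6, 53, 109]

Pooled cuts: [6, 21, 26, 40, 44, 53, 70, 77, 86, 97, 109, 122, 127, 133, 145, 155, 163]

Fragments:
  [0,6): 6 bp
  [6,21): 15 bp
  [21,26): 5 bp
  [26,40): 14 bp
  [40,44): 4 bp
  [44,53): 9 bp
  [53,70): 17 bp
  [70,77): 7 bp
  [77,86): 9 bp
  [86,97): 11 bp
  [97,109): 12 bp
  [109,122): 13 bp
  [122,127): 5 bp
  [127,133): 6 bp
  [133,145): 12 bp
  [145,155): 10 bp
  [155,163): 8 bp
  [163,166): 3 bp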